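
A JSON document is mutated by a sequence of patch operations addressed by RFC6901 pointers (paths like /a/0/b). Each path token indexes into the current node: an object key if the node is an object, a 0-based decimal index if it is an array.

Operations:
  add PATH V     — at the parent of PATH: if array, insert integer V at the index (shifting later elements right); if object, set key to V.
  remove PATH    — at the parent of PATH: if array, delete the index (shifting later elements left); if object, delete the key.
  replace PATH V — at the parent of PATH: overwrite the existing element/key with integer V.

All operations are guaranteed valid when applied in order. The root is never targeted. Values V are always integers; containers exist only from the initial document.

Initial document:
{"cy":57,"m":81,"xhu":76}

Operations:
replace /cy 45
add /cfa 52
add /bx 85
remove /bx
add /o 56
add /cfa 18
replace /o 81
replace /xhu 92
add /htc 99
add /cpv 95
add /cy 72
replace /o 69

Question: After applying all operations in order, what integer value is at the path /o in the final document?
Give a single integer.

Answer: 69

Derivation:
After op 1 (replace /cy 45): {"cy":45,"m":81,"xhu":76}
After op 2 (add /cfa 52): {"cfa":52,"cy":45,"m":81,"xhu":76}
After op 3 (add /bx 85): {"bx":85,"cfa":52,"cy":45,"m":81,"xhu":76}
After op 4 (remove /bx): {"cfa":52,"cy":45,"m":81,"xhu":76}
After op 5 (add /o 56): {"cfa":52,"cy":45,"m":81,"o":56,"xhu":76}
After op 6 (add /cfa 18): {"cfa":18,"cy":45,"m":81,"o":56,"xhu":76}
After op 7 (replace /o 81): {"cfa":18,"cy":45,"m":81,"o":81,"xhu":76}
After op 8 (replace /xhu 92): {"cfa":18,"cy":45,"m":81,"o":81,"xhu":92}
After op 9 (add /htc 99): {"cfa":18,"cy":45,"htc":99,"m":81,"o":81,"xhu":92}
After op 10 (add /cpv 95): {"cfa":18,"cpv":95,"cy":45,"htc":99,"m":81,"o":81,"xhu":92}
After op 11 (add /cy 72): {"cfa":18,"cpv":95,"cy":72,"htc":99,"m":81,"o":81,"xhu":92}
After op 12 (replace /o 69): {"cfa":18,"cpv":95,"cy":72,"htc":99,"m":81,"o":69,"xhu":92}
Value at /o: 69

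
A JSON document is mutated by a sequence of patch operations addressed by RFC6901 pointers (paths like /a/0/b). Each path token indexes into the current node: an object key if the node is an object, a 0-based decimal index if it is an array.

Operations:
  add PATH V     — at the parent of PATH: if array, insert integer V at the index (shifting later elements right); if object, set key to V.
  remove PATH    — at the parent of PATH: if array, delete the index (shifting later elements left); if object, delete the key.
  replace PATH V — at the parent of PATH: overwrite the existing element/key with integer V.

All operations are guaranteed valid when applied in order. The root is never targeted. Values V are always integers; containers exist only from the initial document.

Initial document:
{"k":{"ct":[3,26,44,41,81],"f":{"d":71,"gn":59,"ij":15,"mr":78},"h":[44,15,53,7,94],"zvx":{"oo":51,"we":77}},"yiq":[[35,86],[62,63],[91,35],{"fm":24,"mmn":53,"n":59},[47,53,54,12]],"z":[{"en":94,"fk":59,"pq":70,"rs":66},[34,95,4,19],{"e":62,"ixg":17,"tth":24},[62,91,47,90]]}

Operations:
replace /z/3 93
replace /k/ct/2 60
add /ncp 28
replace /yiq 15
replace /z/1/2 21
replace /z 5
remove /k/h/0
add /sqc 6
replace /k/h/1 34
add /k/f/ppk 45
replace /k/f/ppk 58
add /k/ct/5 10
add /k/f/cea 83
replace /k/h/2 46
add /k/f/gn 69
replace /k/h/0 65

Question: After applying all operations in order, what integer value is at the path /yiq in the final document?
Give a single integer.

After op 1 (replace /z/3 93): {"k":{"ct":[3,26,44,41,81],"f":{"d":71,"gn":59,"ij":15,"mr":78},"h":[44,15,53,7,94],"zvx":{"oo":51,"we":77}},"yiq":[[35,86],[62,63],[91,35],{"fm":24,"mmn":53,"n":59},[47,53,54,12]],"z":[{"en":94,"fk":59,"pq":70,"rs":66},[34,95,4,19],{"e":62,"ixg":17,"tth":24},93]}
After op 2 (replace /k/ct/2 60): {"k":{"ct":[3,26,60,41,81],"f":{"d":71,"gn":59,"ij":15,"mr":78},"h":[44,15,53,7,94],"zvx":{"oo":51,"we":77}},"yiq":[[35,86],[62,63],[91,35],{"fm":24,"mmn":53,"n":59},[47,53,54,12]],"z":[{"en":94,"fk":59,"pq":70,"rs":66},[34,95,4,19],{"e":62,"ixg":17,"tth":24},93]}
After op 3 (add /ncp 28): {"k":{"ct":[3,26,60,41,81],"f":{"d":71,"gn":59,"ij":15,"mr":78},"h":[44,15,53,7,94],"zvx":{"oo":51,"we":77}},"ncp":28,"yiq":[[35,86],[62,63],[91,35],{"fm":24,"mmn":53,"n":59},[47,53,54,12]],"z":[{"en":94,"fk":59,"pq":70,"rs":66},[34,95,4,19],{"e":62,"ixg":17,"tth":24},93]}
After op 4 (replace /yiq 15): {"k":{"ct":[3,26,60,41,81],"f":{"d":71,"gn":59,"ij":15,"mr":78},"h":[44,15,53,7,94],"zvx":{"oo":51,"we":77}},"ncp":28,"yiq":15,"z":[{"en":94,"fk":59,"pq":70,"rs":66},[34,95,4,19],{"e":62,"ixg":17,"tth":24},93]}
After op 5 (replace /z/1/2 21): {"k":{"ct":[3,26,60,41,81],"f":{"d":71,"gn":59,"ij":15,"mr":78},"h":[44,15,53,7,94],"zvx":{"oo":51,"we":77}},"ncp":28,"yiq":15,"z":[{"en":94,"fk":59,"pq":70,"rs":66},[34,95,21,19],{"e":62,"ixg":17,"tth":24},93]}
After op 6 (replace /z 5): {"k":{"ct":[3,26,60,41,81],"f":{"d":71,"gn":59,"ij":15,"mr":78},"h":[44,15,53,7,94],"zvx":{"oo":51,"we":77}},"ncp":28,"yiq":15,"z":5}
After op 7 (remove /k/h/0): {"k":{"ct":[3,26,60,41,81],"f":{"d":71,"gn":59,"ij":15,"mr":78},"h":[15,53,7,94],"zvx":{"oo":51,"we":77}},"ncp":28,"yiq":15,"z":5}
After op 8 (add /sqc 6): {"k":{"ct":[3,26,60,41,81],"f":{"d":71,"gn":59,"ij":15,"mr":78},"h":[15,53,7,94],"zvx":{"oo":51,"we":77}},"ncp":28,"sqc":6,"yiq":15,"z":5}
After op 9 (replace /k/h/1 34): {"k":{"ct":[3,26,60,41,81],"f":{"d":71,"gn":59,"ij":15,"mr":78},"h":[15,34,7,94],"zvx":{"oo":51,"we":77}},"ncp":28,"sqc":6,"yiq":15,"z":5}
After op 10 (add /k/f/ppk 45): {"k":{"ct":[3,26,60,41,81],"f":{"d":71,"gn":59,"ij":15,"mr":78,"ppk":45},"h":[15,34,7,94],"zvx":{"oo":51,"we":77}},"ncp":28,"sqc":6,"yiq":15,"z":5}
After op 11 (replace /k/f/ppk 58): {"k":{"ct":[3,26,60,41,81],"f":{"d":71,"gn":59,"ij":15,"mr":78,"ppk":58},"h":[15,34,7,94],"zvx":{"oo":51,"we":77}},"ncp":28,"sqc":6,"yiq":15,"z":5}
After op 12 (add /k/ct/5 10): {"k":{"ct":[3,26,60,41,81,10],"f":{"d":71,"gn":59,"ij":15,"mr":78,"ppk":58},"h":[15,34,7,94],"zvx":{"oo":51,"we":77}},"ncp":28,"sqc":6,"yiq":15,"z":5}
After op 13 (add /k/f/cea 83): {"k":{"ct":[3,26,60,41,81,10],"f":{"cea":83,"d":71,"gn":59,"ij":15,"mr":78,"ppk":58},"h":[15,34,7,94],"zvx":{"oo":51,"we":77}},"ncp":28,"sqc":6,"yiq":15,"z":5}
After op 14 (replace /k/h/2 46): {"k":{"ct":[3,26,60,41,81,10],"f":{"cea":83,"d":71,"gn":59,"ij":15,"mr":78,"ppk":58},"h":[15,34,46,94],"zvx":{"oo":51,"we":77}},"ncp":28,"sqc":6,"yiq":15,"z":5}
After op 15 (add /k/f/gn 69): {"k":{"ct":[3,26,60,41,81,10],"f":{"cea":83,"d":71,"gn":69,"ij":15,"mr":78,"ppk":58},"h":[15,34,46,94],"zvx":{"oo":51,"we":77}},"ncp":28,"sqc":6,"yiq":15,"z":5}
After op 16 (replace /k/h/0 65): {"k":{"ct":[3,26,60,41,81,10],"f":{"cea":83,"d":71,"gn":69,"ij":15,"mr":78,"ppk":58},"h":[65,34,46,94],"zvx":{"oo":51,"we":77}},"ncp":28,"sqc":6,"yiq":15,"z":5}
Value at /yiq: 15

Answer: 15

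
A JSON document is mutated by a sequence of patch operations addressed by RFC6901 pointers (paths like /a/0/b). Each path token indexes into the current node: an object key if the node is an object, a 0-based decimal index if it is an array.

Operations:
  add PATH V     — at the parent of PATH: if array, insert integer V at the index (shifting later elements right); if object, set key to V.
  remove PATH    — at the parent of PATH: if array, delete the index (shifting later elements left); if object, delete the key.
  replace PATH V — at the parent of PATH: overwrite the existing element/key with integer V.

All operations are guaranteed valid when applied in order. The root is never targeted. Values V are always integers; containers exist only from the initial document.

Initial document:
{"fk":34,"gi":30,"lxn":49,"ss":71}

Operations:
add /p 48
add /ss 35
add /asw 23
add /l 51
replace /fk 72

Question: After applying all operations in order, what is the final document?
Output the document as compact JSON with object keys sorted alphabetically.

Answer: {"asw":23,"fk":72,"gi":30,"l":51,"lxn":49,"p":48,"ss":35}

Derivation:
After op 1 (add /p 48): {"fk":34,"gi":30,"lxn":49,"p":48,"ss":71}
After op 2 (add /ss 35): {"fk":34,"gi":30,"lxn":49,"p":48,"ss":35}
After op 3 (add /asw 23): {"asw":23,"fk":34,"gi":30,"lxn":49,"p":48,"ss":35}
After op 4 (add /l 51): {"asw":23,"fk":34,"gi":30,"l":51,"lxn":49,"p":48,"ss":35}
After op 5 (replace /fk 72): {"asw":23,"fk":72,"gi":30,"l":51,"lxn":49,"p":48,"ss":35}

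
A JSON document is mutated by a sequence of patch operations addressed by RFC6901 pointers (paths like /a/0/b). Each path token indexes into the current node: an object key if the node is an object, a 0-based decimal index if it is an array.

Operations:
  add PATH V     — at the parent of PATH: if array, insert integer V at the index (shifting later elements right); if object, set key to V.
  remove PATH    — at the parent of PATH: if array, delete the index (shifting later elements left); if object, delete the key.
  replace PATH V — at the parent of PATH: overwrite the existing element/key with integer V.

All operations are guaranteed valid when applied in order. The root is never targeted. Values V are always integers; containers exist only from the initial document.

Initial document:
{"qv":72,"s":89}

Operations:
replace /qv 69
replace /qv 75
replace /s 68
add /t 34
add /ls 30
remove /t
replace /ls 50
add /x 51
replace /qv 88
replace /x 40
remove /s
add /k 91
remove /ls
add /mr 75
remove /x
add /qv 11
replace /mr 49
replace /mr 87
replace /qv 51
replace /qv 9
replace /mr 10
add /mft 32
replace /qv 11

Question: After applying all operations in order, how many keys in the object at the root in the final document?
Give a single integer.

After op 1 (replace /qv 69): {"qv":69,"s":89}
After op 2 (replace /qv 75): {"qv":75,"s":89}
After op 3 (replace /s 68): {"qv":75,"s":68}
After op 4 (add /t 34): {"qv":75,"s":68,"t":34}
After op 5 (add /ls 30): {"ls":30,"qv":75,"s":68,"t":34}
After op 6 (remove /t): {"ls":30,"qv":75,"s":68}
After op 7 (replace /ls 50): {"ls":50,"qv":75,"s":68}
After op 8 (add /x 51): {"ls":50,"qv":75,"s":68,"x":51}
After op 9 (replace /qv 88): {"ls":50,"qv":88,"s":68,"x":51}
After op 10 (replace /x 40): {"ls":50,"qv":88,"s":68,"x":40}
After op 11 (remove /s): {"ls":50,"qv":88,"x":40}
After op 12 (add /k 91): {"k":91,"ls":50,"qv":88,"x":40}
After op 13 (remove /ls): {"k":91,"qv":88,"x":40}
After op 14 (add /mr 75): {"k":91,"mr":75,"qv":88,"x":40}
After op 15 (remove /x): {"k":91,"mr":75,"qv":88}
After op 16 (add /qv 11): {"k":91,"mr":75,"qv":11}
After op 17 (replace /mr 49): {"k":91,"mr":49,"qv":11}
After op 18 (replace /mr 87): {"k":91,"mr":87,"qv":11}
After op 19 (replace /qv 51): {"k":91,"mr":87,"qv":51}
After op 20 (replace /qv 9): {"k":91,"mr":87,"qv":9}
After op 21 (replace /mr 10): {"k":91,"mr":10,"qv":9}
After op 22 (add /mft 32): {"k":91,"mft":32,"mr":10,"qv":9}
After op 23 (replace /qv 11): {"k":91,"mft":32,"mr":10,"qv":11}
Size at the root: 4

Answer: 4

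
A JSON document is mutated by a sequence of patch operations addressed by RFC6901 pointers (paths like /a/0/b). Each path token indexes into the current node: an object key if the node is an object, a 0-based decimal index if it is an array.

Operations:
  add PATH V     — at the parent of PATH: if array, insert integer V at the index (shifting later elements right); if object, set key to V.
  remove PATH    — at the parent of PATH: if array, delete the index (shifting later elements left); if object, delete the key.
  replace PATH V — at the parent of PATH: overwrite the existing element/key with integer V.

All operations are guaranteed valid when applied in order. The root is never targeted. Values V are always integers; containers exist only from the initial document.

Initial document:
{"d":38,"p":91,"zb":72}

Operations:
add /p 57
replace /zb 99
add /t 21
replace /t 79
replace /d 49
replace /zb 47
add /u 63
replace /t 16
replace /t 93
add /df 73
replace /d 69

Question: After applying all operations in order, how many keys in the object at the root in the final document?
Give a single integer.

Answer: 6

Derivation:
After op 1 (add /p 57): {"d":38,"p":57,"zb":72}
After op 2 (replace /zb 99): {"d":38,"p":57,"zb":99}
After op 3 (add /t 21): {"d":38,"p":57,"t":21,"zb":99}
After op 4 (replace /t 79): {"d":38,"p":57,"t":79,"zb":99}
After op 5 (replace /d 49): {"d":49,"p":57,"t":79,"zb":99}
After op 6 (replace /zb 47): {"d":49,"p":57,"t":79,"zb":47}
After op 7 (add /u 63): {"d":49,"p":57,"t":79,"u":63,"zb":47}
After op 8 (replace /t 16): {"d":49,"p":57,"t":16,"u":63,"zb":47}
After op 9 (replace /t 93): {"d":49,"p":57,"t":93,"u":63,"zb":47}
After op 10 (add /df 73): {"d":49,"df":73,"p":57,"t":93,"u":63,"zb":47}
After op 11 (replace /d 69): {"d":69,"df":73,"p":57,"t":93,"u":63,"zb":47}
Size at the root: 6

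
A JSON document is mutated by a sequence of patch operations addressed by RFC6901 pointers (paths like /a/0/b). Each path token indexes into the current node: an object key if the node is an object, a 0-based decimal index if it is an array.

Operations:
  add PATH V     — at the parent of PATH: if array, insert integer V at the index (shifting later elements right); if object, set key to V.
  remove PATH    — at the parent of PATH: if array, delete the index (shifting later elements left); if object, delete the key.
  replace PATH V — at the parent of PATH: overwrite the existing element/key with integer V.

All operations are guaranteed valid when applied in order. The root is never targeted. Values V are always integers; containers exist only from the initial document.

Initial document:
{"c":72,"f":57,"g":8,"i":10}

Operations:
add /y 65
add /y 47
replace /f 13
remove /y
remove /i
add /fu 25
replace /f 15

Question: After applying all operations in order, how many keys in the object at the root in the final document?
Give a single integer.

After op 1 (add /y 65): {"c":72,"f":57,"g":8,"i":10,"y":65}
After op 2 (add /y 47): {"c":72,"f":57,"g":8,"i":10,"y":47}
After op 3 (replace /f 13): {"c":72,"f":13,"g":8,"i":10,"y":47}
After op 4 (remove /y): {"c":72,"f":13,"g":8,"i":10}
After op 5 (remove /i): {"c":72,"f":13,"g":8}
After op 6 (add /fu 25): {"c":72,"f":13,"fu":25,"g":8}
After op 7 (replace /f 15): {"c":72,"f":15,"fu":25,"g":8}
Size at the root: 4

Answer: 4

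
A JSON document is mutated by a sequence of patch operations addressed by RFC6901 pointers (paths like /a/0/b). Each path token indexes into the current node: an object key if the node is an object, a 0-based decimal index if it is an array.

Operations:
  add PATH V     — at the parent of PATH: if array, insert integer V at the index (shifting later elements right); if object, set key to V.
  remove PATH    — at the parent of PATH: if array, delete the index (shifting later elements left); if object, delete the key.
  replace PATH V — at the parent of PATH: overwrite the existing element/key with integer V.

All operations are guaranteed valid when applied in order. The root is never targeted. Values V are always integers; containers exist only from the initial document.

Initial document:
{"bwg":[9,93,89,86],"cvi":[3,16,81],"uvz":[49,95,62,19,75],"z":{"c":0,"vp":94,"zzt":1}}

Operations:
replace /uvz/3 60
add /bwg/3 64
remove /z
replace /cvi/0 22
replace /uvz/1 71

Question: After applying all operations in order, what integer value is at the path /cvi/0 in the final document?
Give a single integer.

After op 1 (replace /uvz/3 60): {"bwg":[9,93,89,86],"cvi":[3,16,81],"uvz":[49,95,62,60,75],"z":{"c":0,"vp":94,"zzt":1}}
After op 2 (add /bwg/3 64): {"bwg":[9,93,89,64,86],"cvi":[3,16,81],"uvz":[49,95,62,60,75],"z":{"c":0,"vp":94,"zzt":1}}
After op 3 (remove /z): {"bwg":[9,93,89,64,86],"cvi":[3,16,81],"uvz":[49,95,62,60,75]}
After op 4 (replace /cvi/0 22): {"bwg":[9,93,89,64,86],"cvi":[22,16,81],"uvz":[49,95,62,60,75]}
After op 5 (replace /uvz/1 71): {"bwg":[9,93,89,64,86],"cvi":[22,16,81],"uvz":[49,71,62,60,75]}
Value at /cvi/0: 22

Answer: 22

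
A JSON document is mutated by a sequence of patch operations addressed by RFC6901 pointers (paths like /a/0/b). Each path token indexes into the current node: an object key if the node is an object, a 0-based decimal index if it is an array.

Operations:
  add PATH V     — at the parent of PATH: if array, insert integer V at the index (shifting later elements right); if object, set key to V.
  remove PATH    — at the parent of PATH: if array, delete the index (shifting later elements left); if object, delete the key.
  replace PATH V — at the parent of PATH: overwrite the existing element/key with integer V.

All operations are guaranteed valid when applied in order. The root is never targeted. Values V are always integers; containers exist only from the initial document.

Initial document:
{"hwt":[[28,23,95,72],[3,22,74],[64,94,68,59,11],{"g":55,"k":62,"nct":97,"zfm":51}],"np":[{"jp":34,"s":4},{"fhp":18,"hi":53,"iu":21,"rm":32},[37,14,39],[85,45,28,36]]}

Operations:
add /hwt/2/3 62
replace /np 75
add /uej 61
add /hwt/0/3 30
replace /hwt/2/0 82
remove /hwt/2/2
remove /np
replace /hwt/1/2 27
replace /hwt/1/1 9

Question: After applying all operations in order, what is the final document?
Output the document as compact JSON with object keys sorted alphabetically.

Answer: {"hwt":[[28,23,95,30,72],[3,9,27],[82,94,62,59,11],{"g":55,"k":62,"nct":97,"zfm":51}],"uej":61}

Derivation:
After op 1 (add /hwt/2/3 62): {"hwt":[[28,23,95,72],[3,22,74],[64,94,68,62,59,11],{"g":55,"k":62,"nct":97,"zfm":51}],"np":[{"jp":34,"s":4},{"fhp":18,"hi":53,"iu":21,"rm":32},[37,14,39],[85,45,28,36]]}
After op 2 (replace /np 75): {"hwt":[[28,23,95,72],[3,22,74],[64,94,68,62,59,11],{"g":55,"k":62,"nct":97,"zfm":51}],"np":75}
After op 3 (add /uej 61): {"hwt":[[28,23,95,72],[3,22,74],[64,94,68,62,59,11],{"g":55,"k":62,"nct":97,"zfm":51}],"np":75,"uej":61}
After op 4 (add /hwt/0/3 30): {"hwt":[[28,23,95,30,72],[3,22,74],[64,94,68,62,59,11],{"g":55,"k":62,"nct":97,"zfm":51}],"np":75,"uej":61}
After op 5 (replace /hwt/2/0 82): {"hwt":[[28,23,95,30,72],[3,22,74],[82,94,68,62,59,11],{"g":55,"k":62,"nct":97,"zfm":51}],"np":75,"uej":61}
After op 6 (remove /hwt/2/2): {"hwt":[[28,23,95,30,72],[3,22,74],[82,94,62,59,11],{"g":55,"k":62,"nct":97,"zfm":51}],"np":75,"uej":61}
After op 7 (remove /np): {"hwt":[[28,23,95,30,72],[3,22,74],[82,94,62,59,11],{"g":55,"k":62,"nct":97,"zfm":51}],"uej":61}
After op 8 (replace /hwt/1/2 27): {"hwt":[[28,23,95,30,72],[3,22,27],[82,94,62,59,11],{"g":55,"k":62,"nct":97,"zfm":51}],"uej":61}
After op 9 (replace /hwt/1/1 9): {"hwt":[[28,23,95,30,72],[3,9,27],[82,94,62,59,11],{"g":55,"k":62,"nct":97,"zfm":51}],"uej":61}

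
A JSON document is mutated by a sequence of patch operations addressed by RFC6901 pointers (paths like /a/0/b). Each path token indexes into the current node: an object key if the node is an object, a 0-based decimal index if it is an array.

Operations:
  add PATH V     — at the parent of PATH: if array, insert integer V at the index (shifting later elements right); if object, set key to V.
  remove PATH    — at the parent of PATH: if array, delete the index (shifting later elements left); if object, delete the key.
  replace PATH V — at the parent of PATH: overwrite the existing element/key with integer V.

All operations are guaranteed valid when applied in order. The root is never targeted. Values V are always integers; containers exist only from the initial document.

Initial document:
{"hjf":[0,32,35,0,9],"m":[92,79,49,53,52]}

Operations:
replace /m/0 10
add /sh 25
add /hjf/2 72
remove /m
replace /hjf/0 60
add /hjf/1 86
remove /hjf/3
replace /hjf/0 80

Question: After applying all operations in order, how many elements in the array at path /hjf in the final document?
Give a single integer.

After op 1 (replace /m/0 10): {"hjf":[0,32,35,0,9],"m":[10,79,49,53,52]}
After op 2 (add /sh 25): {"hjf":[0,32,35,0,9],"m":[10,79,49,53,52],"sh":25}
After op 3 (add /hjf/2 72): {"hjf":[0,32,72,35,0,9],"m":[10,79,49,53,52],"sh":25}
After op 4 (remove /m): {"hjf":[0,32,72,35,0,9],"sh":25}
After op 5 (replace /hjf/0 60): {"hjf":[60,32,72,35,0,9],"sh":25}
After op 6 (add /hjf/1 86): {"hjf":[60,86,32,72,35,0,9],"sh":25}
After op 7 (remove /hjf/3): {"hjf":[60,86,32,35,0,9],"sh":25}
After op 8 (replace /hjf/0 80): {"hjf":[80,86,32,35,0,9],"sh":25}
Size at path /hjf: 6

Answer: 6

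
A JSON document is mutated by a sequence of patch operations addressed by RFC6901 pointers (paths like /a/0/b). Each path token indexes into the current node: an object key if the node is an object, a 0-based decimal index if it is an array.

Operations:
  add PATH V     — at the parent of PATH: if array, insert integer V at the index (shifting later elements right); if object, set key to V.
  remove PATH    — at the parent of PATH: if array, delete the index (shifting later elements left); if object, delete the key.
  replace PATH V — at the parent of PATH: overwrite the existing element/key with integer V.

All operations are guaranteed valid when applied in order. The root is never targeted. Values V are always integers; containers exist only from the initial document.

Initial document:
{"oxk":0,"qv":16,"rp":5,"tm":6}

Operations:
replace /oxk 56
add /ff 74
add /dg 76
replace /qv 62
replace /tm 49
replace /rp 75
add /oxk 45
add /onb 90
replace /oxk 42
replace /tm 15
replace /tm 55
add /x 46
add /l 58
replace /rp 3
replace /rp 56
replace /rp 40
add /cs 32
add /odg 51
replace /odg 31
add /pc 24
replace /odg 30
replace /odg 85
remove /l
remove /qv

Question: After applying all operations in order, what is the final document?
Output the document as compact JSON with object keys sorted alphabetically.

After op 1 (replace /oxk 56): {"oxk":56,"qv":16,"rp":5,"tm":6}
After op 2 (add /ff 74): {"ff":74,"oxk":56,"qv":16,"rp":5,"tm":6}
After op 3 (add /dg 76): {"dg":76,"ff":74,"oxk":56,"qv":16,"rp":5,"tm":6}
After op 4 (replace /qv 62): {"dg":76,"ff":74,"oxk":56,"qv":62,"rp":5,"tm":6}
After op 5 (replace /tm 49): {"dg":76,"ff":74,"oxk":56,"qv":62,"rp":5,"tm":49}
After op 6 (replace /rp 75): {"dg":76,"ff":74,"oxk":56,"qv":62,"rp":75,"tm":49}
After op 7 (add /oxk 45): {"dg":76,"ff":74,"oxk":45,"qv":62,"rp":75,"tm":49}
After op 8 (add /onb 90): {"dg":76,"ff":74,"onb":90,"oxk":45,"qv":62,"rp":75,"tm":49}
After op 9 (replace /oxk 42): {"dg":76,"ff":74,"onb":90,"oxk":42,"qv":62,"rp":75,"tm":49}
After op 10 (replace /tm 15): {"dg":76,"ff":74,"onb":90,"oxk":42,"qv":62,"rp":75,"tm":15}
After op 11 (replace /tm 55): {"dg":76,"ff":74,"onb":90,"oxk":42,"qv":62,"rp":75,"tm":55}
After op 12 (add /x 46): {"dg":76,"ff":74,"onb":90,"oxk":42,"qv":62,"rp":75,"tm":55,"x":46}
After op 13 (add /l 58): {"dg":76,"ff":74,"l":58,"onb":90,"oxk":42,"qv":62,"rp":75,"tm":55,"x":46}
After op 14 (replace /rp 3): {"dg":76,"ff":74,"l":58,"onb":90,"oxk":42,"qv":62,"rp":3,"tm":55,"x":46}
After op 15 (replace /rp 56): {"dg":76,"ff":74,"l":58,"onb":90,"oxk":42,"qv":62,"rp":56,"tm":55,"x":46}
After op 16 (replace /rp 40): {"dg":76,"ff":74,"l":58,"onb":90,"oxk":42,"qv":62,"rp":40,"tm":55,"x":46}
After op 17 (add /cs 32): {"cs":32,"dg":76,"ff":74,"l":58,"onb":90,"oxk":42,"qv":62,"rp":40,"tm":55,"x":46}
After op 18 (add /odg 51): {"cs":32,"dg":76,"ff":74,"l":58,"odg":51,"onb":90,"oxk":42,"qv":62,"rp":40,"tm":55,"x":46}
After op 19 (replace /odg 31): {"cs":32,"dg":76,"ff":74,"l":58,"odg":31,"onb":90,"oxk":42,"qv":62,"rp":40,"tm":55,"x":46}
After op 20 (add /pc 24): {"cs":32,"dg":76,"ff":74,"l":58,"odg":31,"onb":90,"oxk":42,"pc":24,"qv":62,"rp":40,"tm":55,"x":46}
After op 21 (replace /odg 30): {"cs":32,"dg":76,"ff":74,"l":58,"odg":30,"onb":90,"oxk":42,"pc":24,"qv":62,"rp":40,"tm":55,"x":46}
After op 22 (replace /odg 85): {"cs":32,"dg":76,"ff":74,"l":58,"odg":85,"onb":90,"oxk":42,"pc":24,"qv":62,"rp":40,"tm":55,"x":46}
After op 23 (remove /l): {"cs":32,"dg":76,"ff":74,"odg":85,"onb":90,"oxk":42,"pc":24,"qv":62,"rp":40,"tm":55,"x":46}
After op 24 (remove /qv): {"cs":32,"dg":76,"ff":74,"odg":85,"onb":90,"oxk":42,"pc":24,"rp":40,"tm":55,"x":46}

Answer: {"cs":32,"dg":76,"ff":74,"odg":85,"onb":90,"oxk":42,"pc":24,"rp":40,"tm":55,"x":46}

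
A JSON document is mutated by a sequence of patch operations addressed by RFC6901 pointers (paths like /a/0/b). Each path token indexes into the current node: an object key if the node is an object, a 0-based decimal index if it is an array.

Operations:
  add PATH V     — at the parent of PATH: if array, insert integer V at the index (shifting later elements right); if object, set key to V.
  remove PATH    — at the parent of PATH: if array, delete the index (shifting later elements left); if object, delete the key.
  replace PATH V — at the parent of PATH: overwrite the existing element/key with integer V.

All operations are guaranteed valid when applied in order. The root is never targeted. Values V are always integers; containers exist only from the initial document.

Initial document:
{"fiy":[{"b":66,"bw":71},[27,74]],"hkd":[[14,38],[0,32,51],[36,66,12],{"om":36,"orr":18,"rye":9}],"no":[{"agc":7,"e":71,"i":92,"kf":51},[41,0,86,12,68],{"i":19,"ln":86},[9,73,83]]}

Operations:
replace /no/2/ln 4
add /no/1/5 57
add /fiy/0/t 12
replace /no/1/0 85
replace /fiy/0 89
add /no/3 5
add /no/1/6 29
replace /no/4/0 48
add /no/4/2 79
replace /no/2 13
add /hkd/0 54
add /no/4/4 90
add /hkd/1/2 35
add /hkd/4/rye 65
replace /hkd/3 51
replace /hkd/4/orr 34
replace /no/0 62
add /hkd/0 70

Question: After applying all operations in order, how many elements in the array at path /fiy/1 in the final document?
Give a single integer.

After op 1 (replace /no/2/ln 4): {"fiy":[{"b":66,"bw":71},[27,74]],"hkd":[[14,38],[0,32,51],[36,66,12],{"om":36,"orr":18,"rye":9}],"no":[{"agc":7,"e":71,"i":92,"kf":51},[41,0,86,12,68],{"i":19,"ln":4},[9,73,83]]}
After op 2 (add /no/1/5 57): {"fiy":[{"b":66,"bw":71},[27,74]],"hkd":[[14,38],[0,32,51],[36,66,12],{"om":36,"orr":18,"rye":9}],"no":[{"agc":7,"e":71,"i":92,"kf":51},[41,0,86,12,68,57],{"i":19,"ln":4},[9,73,83]]}
After op 3 (add /fiy/0/t 12): {"fiy":[{"b":66,"bw":71,"t":12},[27,74]],"hkd":[[14,38],[0,32,51],[36,66,12],{"om":36,"orr":18,"rye":9}],"no":[{"agc":7,"e":71,"i":92,"kf":51},[41,0,86,12,68,57],{"i":19,"ln":4},[9,73,83]]}
After op 4 (replace /no/1/0 85): {"fiy":[{"b":66,"bw":71,"t":12},[27,74]],"hkd":[[14,38],[0,32,51],[36,66,12],{"om":36,"orr":18,"rye":9}],"no":[{"agc":7,"e":71,"i":92,"kf":51},[85,0,86,12,68,57],{"i":19,"ln":4},[9,73,83]]}
After op 5 (replace /fiy/0 89): {"fiy":[89,[27,74]],"hkd":[[14,38],[0,32,51],[36,66,12],{"om":36,"orr":18,"rye":9}],"no":[{"agc":7,"e":71,"i":92,"kf":51},[85,0,86,12,68,57],{"i":19,"ln":4},[9,73,83]]}
After op 6 (add /no/3 5): {"fiy":[89,[27,74]],"hkd":[[14,38],[0,32,51],[36,66,12],{"om":36,"orr":18,"rye":9}],"no":[{"agc":7,"e":71,"i":92,"kf":51},[85,0,86,12,68,57],{"i":19,"ln":4},5,[9,73,83]]}
After op 7 (add /no/1/6 29): {"fiy":[89,[27,74]],"hkd":[[14,38],[0,32,51],[36,66,12],{"om":36,"orr":18,"rye":9}],"no":[{"agc":7,"e":71,"i":92,"kf":51},[85,0,86,12,68,57,29],{"i":19,"ln":4},5,[9,73,83]]}
After op 8 (replace /no/4/0 48): {"fiy":[89,[27,74]],"hkd":[[14,38],[0,32,51],[36,66,12],{"om":36,"orr":18,"rye":9}],"no":[{"agc":7,"e":71,"i":92,"kf":51},[85,0,86,12,68,57,29],{"i":19,"ln":4},5,[48,73,83]]}
After op 9 (add /no/4/2 79): {"fiy":[89,[27,74]],"hkd":[[14,38],[0,32,51],[36,66,12],{"om":36,"orr":18,"rye":9}],"no":[{"agc":7,"e":71,"i":92,"kf":51},[85,0,86,12,68,57,29],{"i":19,"ln":4},5,[48,73,79,83]]}
After op 10 (replace /no/2 13): {"fiy":[89,[27,74]],"hkd":[[14,38],[0,32,51],[36,66,12],{"om":36,"orr":18,"rye":9}],"no":[{"agc":7,"e":71,"i":92,"kf":51},[85,0,86,12,68,57,29],13,5,[48,73,79,83]]}
After op 11 (add /hkd/0 54): {"fiy":[89,[27,74]],"hkd":[54,[14,38],[0,32,51],[36,66,12],{"om":36,"orr":18,"rye":9}],"no":[{"agc":7,"e":71,"i":92,"kf":51},[85,0,86,12,68,57,29],13,5,[48,73,79,83]]}
After op 12 (add /no/4/4 90): {"fiy":[89,[27,74]],"hkd":[54,[14,38],[0,32,51],[36,66,12],{"om":36,"orr":18,"rye":9}],"no":[{"agc":7,"e":71,"i":92,"kf":51},[85,0,86,12,68,57,29],13,5,[48,73,79,83,90]]}
After op 13 (add /hkd/1/2 35): {"fiy":[89,[27,74]],"hkd":[54,[14,38,35],[0,32,51],[36,66,12],{"om":36,"orr":18,"rye":9}],"no":[{"agc":7,"e":71,"i":92,"kf":51},[85,0,86,12,68,57,29],13,5,[48,73,79,83,90]]}
After op 14 (add /hkd/4/rye 65): {"fiy":[89,[27,74]],"hkd":[54,[14,38,35],[0,32,51],[36,66,12],{"om":36,"orr":18,"rye":65}],"no":[{"agc":7,"e":71,"i":92,"kf":51},[85,0,86,12,68,57,29],13,5,[48,73,79,83,90]]}
After op 15 (replace /hkd/3 51): {"fiy":[89,[27,74]],"hkd":[54,[14,38,35],[0,32,51],51,{"om":36,"orr":18,"rye":65}],"no":[{"agc":7,"e":71,"i":92,"kf":51},[85,0,86,12,68,57,29],13,5,[48,73,79,83,90]]}
After op 16 (replace /hkd/4/orr 34): {"fiy":[89,[27,74]],"hkd":[54,[14,38,35],[0,32,51],51,{"om":36,"orr":34,"rye":65}],"no":[{"agc":7,"e":71,"i":92,"kf":51},[85,0,86,12,68,57,29],13,5,[48,73,79,83,90]]}
After op 17 (replace /no/0 62): {"fiy":[89,[27,74]],"hkd":[54,[14,38,35],[0,32,51],51,{"om":36,"orr":34,"rye":65}],"no":[62,[85,0,86,12,68,57,29],13,5,[48,73,79,83,90]]}
After op 18 (add /hkd/0 70): {"fiy":[89,[27,74]],"hkd":[70,54,[14,38,35],[0,32,51],51,{"om":36,"orr":34,"rye":65}],"no":[62,[85,0,86,12,68,57,29],13,5,[48,73,79,83,90]]}
Size at path /fiy/1: 2

Answer: 2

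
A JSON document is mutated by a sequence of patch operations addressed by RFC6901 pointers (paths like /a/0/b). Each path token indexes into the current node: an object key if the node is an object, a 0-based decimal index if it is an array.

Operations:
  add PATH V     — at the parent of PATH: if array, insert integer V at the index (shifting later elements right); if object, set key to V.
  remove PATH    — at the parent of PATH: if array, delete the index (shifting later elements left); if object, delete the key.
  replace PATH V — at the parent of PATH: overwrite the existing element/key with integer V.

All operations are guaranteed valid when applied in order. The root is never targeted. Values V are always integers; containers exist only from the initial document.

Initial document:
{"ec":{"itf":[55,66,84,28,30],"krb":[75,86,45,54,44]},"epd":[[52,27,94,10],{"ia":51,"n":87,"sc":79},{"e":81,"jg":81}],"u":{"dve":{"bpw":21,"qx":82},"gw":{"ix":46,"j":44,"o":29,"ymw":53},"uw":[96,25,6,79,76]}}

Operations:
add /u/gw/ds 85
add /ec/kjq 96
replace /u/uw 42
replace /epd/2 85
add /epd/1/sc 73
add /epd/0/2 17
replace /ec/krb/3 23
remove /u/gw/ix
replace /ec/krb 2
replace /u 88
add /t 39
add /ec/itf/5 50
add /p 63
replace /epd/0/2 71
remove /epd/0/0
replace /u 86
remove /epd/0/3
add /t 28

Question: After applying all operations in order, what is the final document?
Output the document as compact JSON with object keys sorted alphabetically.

Answer: {"ec":{"itf":[55,66,84,28,30,50],"kjq":96,"krb":2},"epd":[[27,71,94],{"ia":51,"n":87,"sc":73},85],"p":63,"t":28,"u":86}

Derivation:
After op 1 (add /u/gw/ds 85): {"ec":{"itf":[55,66,84,28,30],"krb":[75,86,45,54,44]},"epd":[[52,27,94,10],{"ia":51,"n":87,"sc":79},{"e":81,"jg":81}],"u":{"dve":{"bpw":21,"qx":82},"gw":{"ds":85,"ix":46,"j":44,"o":29,"ymw":53},"uw":[96,25,6,79,76]}}
After op 2 (add /ec/kjq 96): {"ec":{"itf":[55,66,84,28,30],"kjq":96,"krb":[75,86,45,54,44]},"epd":[[52,27,94,10],{"ia":51,"n":87,"sc":79},{"e":81,"jg":81}],"u":{"dve":{"bpw":21,"qx":82},"gw":{"ds":85,"ix":46,"j":44,"o":29,"ymw":53},"uw":[96,25,6,79,76]}}
After op 3 (replace /u/uw 42): {"ec":{"itf":[55,66,84,28,30],"kjq":96,"krb":[75,86,45,54,44]},"epd":[[52,27,94,10],{"ia":51,"n":87,"sc":79},{"e":81,"jg":81}],"u":{"dve":{"bpw":21,"qx":82},"gw":{"ds":85,"ix":46,"j":44,"o":29,"ymw":53},"uw":42}}
After op 4 (replace /epd/2 85): {"ec":{"itf":[55,66,84,28,30],"kjq":96,"krb":[75,86,45,54,44]},"epd":[[52,27,94,10],{"ia":51,"n":87,"sc":79},85],"u":{"dve":{"bpw":21,"qx":82},"gw":{"ds":85,"ix":46,"j":44,"o":29,"ymw":53},"uw":42}}
After op 5 (add /epd/1/sc 73): {"ec":{"itf":[55,66,84,28,30],"kjq":96,"krb":[75,86,45,54,44]},"epd":[[52,27,94,10],{"ia":51,"n":87,"sc":73},85],"u":{"dve":{"bpw":21,"qx":82},"gw":{"ds":85,"ix":46,"j":44,"o":29,"ymw":53},"uw":42}}
After op 6 (add /epd/0/2 17): {"ec":{"itf":[55,66,84,28,30],"kjq":96,"krb":[75,86,45,54,44]},"epd":[[52,27,17,94,10],{"ia":51,"n":87,"sc":73},85],"u":{"dve":{"bpw":21,"qx":82},"gw":{"ds":85,"ix":46,"j":44,"o":29,"ymw":53},"uw":42}}
After op 7 (replace /ec/krb/3 23): {"ec":{"itf":[55,66,84,28,30],"kjq":96,"krb":[75,86,45,23,44]},"epd":[[52,27,17,94,10],{"ia":51,"n":87,"sc":73},85],"u":{"dve":{"bpw":21,"qx":82},"gw":{"ds":85,"ix":46,"j":44,"o":29,"ymw":53},"uw":42}}
After op 8 (remove /u/gw/ix): {"ec":{"itf":[55,66,84,28,30],"kjq":96,"krb":[75,86,45,23,44]},"epd":[[52,27,17,94,10],{"ia":51,"n":87,"sc":73},85],"u":{"dve":{"bpw":21,"qx":82},"gw":{"ds":85,"j":44,"o":29,"ymw":53},"uw":42}}
After op 9 (replace /ec/krb 2): {"ec":{"itf":[55,66,84,28,30],"kjq":96,"krb":2},"epd":[[52,27,17,94,10],{"ia":51,"n":87,"sc":73},85],"u":{"dve":{"bpw":21,"qx":82},"gw":{"ds":85,"j":44,"o":29,"ymw":53},"uw":42}}
After op 10 (replace /u 88): {"ec":{"itf":[55,66,84,28,30],"kjq":96,"krb":2},"epd":[[52,27,17,94,10],{"ia":51,"n":87,"sc":73},85],"u":88}
After op 11 (add /t 39): {"ec":{"itf":[55,66,84,28,30],"kjq":96,"krb":2},"epd":[[52,27,17,94,10],{"ia":51,"n":87,"sc":73},85],"t":39,"u":88}
After op 12 (add /ec/itf/5 50): {"ec":{"itf":[55,66,84,28,30,50],"kjq":96,"krb":2},"epd":[[52,27,17,94,10],{"ia":51,"n":87,"sc":73},85],"t":39,"u":88}
After op 13 (add /p 63): {"ec":{"itf":[55,66,84,28,30,50],"kjq":96,"krb":2},"epd":[[52,27,17,94,10],{"ia":51,"n":87,"sc":73},85],"p":63,"t":39,"u":88}
After op 14 (replace /epd/0/2 71): {"ec":{"itf":[55,66,84,28,30,50],"kjq":96,"krb":2},"epd":[[52,27,71,94,10],{"ia":51,"n":87,"sc":73},85],"p":63,"t":39,"u":88}
After op 15 (remove /epd/0/0): {"ec":{"itf":[55,66,84,28,30,50],"kjq":96,"krb":2},"epd":[[27,71,94,10],{"ia":51,"n":87,"sc":73},85],"p":63,"t":39,"u":88}
After op 16 (replace /u 86): {"ec":{"itf":[55,66,84,28,30,50],"kjq":96,"krb":2},"epd":[[27,71,94,10],{"ia":51,"n":87,"sc":73},85],"p":63,"t":39,"u":86}
After op 17 (remove /epd/0/3): {"ec":{"itf":[55,66,84,28,30,50],"kjq":96,"krb":2},"epd":[[27,71,94],{"ia":51,"n":87,"sc":73},85],"p":63,"t":39,"u":86}
After op 18 (add /t 28): {"ec":{"itf":[55,66,84,28,30,50],"kjq":96,"krb":2},"epd":[[27,71,94],{"ia":51,"n":87,"sc":73},85],"p":63,"t":28,"u":86}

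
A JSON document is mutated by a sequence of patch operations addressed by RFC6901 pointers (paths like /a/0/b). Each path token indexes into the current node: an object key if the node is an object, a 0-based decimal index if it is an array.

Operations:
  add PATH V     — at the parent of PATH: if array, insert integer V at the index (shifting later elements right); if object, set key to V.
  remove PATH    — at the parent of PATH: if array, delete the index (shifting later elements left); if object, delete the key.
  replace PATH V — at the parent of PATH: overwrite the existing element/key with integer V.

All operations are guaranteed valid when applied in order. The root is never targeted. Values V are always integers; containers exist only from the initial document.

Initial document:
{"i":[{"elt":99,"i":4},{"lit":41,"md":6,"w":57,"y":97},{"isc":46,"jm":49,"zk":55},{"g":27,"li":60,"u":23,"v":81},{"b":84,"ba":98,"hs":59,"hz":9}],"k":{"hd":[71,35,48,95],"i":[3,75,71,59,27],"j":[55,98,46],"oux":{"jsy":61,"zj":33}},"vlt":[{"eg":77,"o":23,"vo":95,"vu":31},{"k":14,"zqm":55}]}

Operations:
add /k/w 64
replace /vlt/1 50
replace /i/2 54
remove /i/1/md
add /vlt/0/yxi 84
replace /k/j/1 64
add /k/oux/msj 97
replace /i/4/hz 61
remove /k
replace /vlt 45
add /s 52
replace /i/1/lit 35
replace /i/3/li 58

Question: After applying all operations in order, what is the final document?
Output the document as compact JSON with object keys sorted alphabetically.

After op 1 (add /k/w 64): {"i":[{"elt":99,"i":4},{"lit":41,"md":6,"w":57,"y":97},{"isc":46,"jm":49,"zk":55},{"g":27,"li":60,"u":23,"v":81},{"b":84,"ba":98,"hs":59,"hz":9}],"k":{"hd":[71,35,48,95],"i":[3,75,71,59,27],"j":[55,98,46],"oux":{"jsy":61,"zj":33},"w":64},"vlt":[{"eg":77,"o":23,"vo":95,"vu":31},{"k":14,"zqm":55}]}
After op 2 (replace /vlt/1 50): {"i":[{"elt":99,"i":4},{"lit":41,"md":6,"w":57,"y":97},{"isc":46,"jm":49,"zk":55},{"g":27,"li":60,"u":23,"v":81},{"b":84,"ba":98,"hs":59,"hz":9}],"k":{"hd":[71,35,48,95],"i":[3,75,71,59,27],"j":[55,98,46],"oux":{"jsy":61,"zj":33},"w":64},"vlt":[{"eg":77,"o":23,"vo":95,"vu":31},50]}
After op 3 (replace /i/2 54): {"i":[{"elt":99,"i":4},{"lit":41,"md":6,"w":57,"y":97},54,{"g":27,"li":60,"u":23,"v":81},{"b":84,"ba":98,"hs":59,"hz":9}],"k":{"hd":[71,35,48,95],"i":[3,75,71,59,27],"j":[55,98,46],"oux":{"jsy":61,"zj":33},"w":64},"vlt":[{"eg":77,"o":23,"vo":95,"vu":31},50]}
After op 4 (remove /i/1/md): {"i":[{"elt":99,"i":4},{"lit":41,"w":57,"y":97},54,{"g":27,"li":60,"u":23,"v":81},{"b":84,"ba":98,"hs":59,"hz":9}],"k":{"hd":[71,35,48,95],"i":[3,75,71,59,27],"j":[55,98,46],"oux":{"jsy":61,"zj":33},"w":64},"vlt":[{"eg":77,"o":23,"vo":95,"vu":31},50]}
After op 5 (add /vlt/0/yxi 84): {"i":[{"elt":99,"i":4},{"lit":41,"w":57,"y":97},54,{"g":27,"li":60,"u":23,"v":81},{"b":84,"ba":98,"hs":59,"hz":9}],"k":{"hd":[71,35,48,95],"i":[3,75,71,59,27],"j":[55,98,46],"oux":{"jsy":61,"zj":33},"w":64},"vlt":[{"eg":77,"o":23,"vo":95,"vu":31,"yxi":84},50]}
After op 6 (replace /k/j/1 64): {"i":[{"elt":99,"i":4},{"lit":41,"w":57,"y":97},54,{"g":27,"li":60,"u":23,"v":81},{"b":84,"ba":98,"hs":59,"hz":9}],"k":{"hd":[71,35,48,95],"i":[3,75,71,59,27],"j":[55,64,46],"oux":{"jsy":61,"zj":33},"w":64},"vlt":[{"eg":77,"o":23,"vo":95,"vu":31,"yxi":84},50]}
After op 7 (add /k/oux/msj 97): {"i":[{"elt":99,"i":4},{"lit":41,"w":57,"y":97},54,{"g":27,"li":60,"u":23,"v":81},{"b":84,"ba":98,"hs":59,"hz":9}],"k":{"hd":[71,35,48,95],"i":[3,75,71,59,27],"j":[55,64,46],"oux":{"jsy":61,"msj":97,"zj":33},"w":64},"vlt":[{"eg":77,"o":23,"vo":95,"vu":31,"yxi":84},50]}
After op 8 (replace /i/4/hz 61): {"i":[{"elt":99,"i":4},{"lit":41,"w":57,"y":97},54,{"g":27,"li":60,"u":23,"v":81},{"b":84,"ba":98,"hs":59,"hz":61}],"k":{"hd":[71,35,48,95],"i":[3,75,71,59,27],"j":[55,64,46],"oux":{"jsy":61,"msj":97,"zj":33},"w":64},"vlt":[{"eg":77,"o":23,"vo":95,"vu":31,"yxi":84},50]}
After op 9 (remove /k): {"i":[{"elt":99,"i":4},{"lit":41,"w":57,"y":97},54,{"g":27,"li":60,"u":23,"v":81},{"b":84,"ba":98,"hs":59,"hz":61}],"vlt":[{"eg":77,"o":23,"vo":95,"vu":31,"yxi":84},50]}
After op 10 (replace /vlt 45): {"i":[{"elt":99,"i":4},{"lit":41,"w":57,"y":97},54,{"g":27,"li":60,"u":23,"v":81},{"b":84,"ba":98,"hs":59,"hz":61}],"vlt":45}
After op 11 (add /s 52): {"i":[{"elt":99,"i":4},{"lit":41,"w":57,"y":97},54,{"g":27,"li":60,"u":23,"v":81},{"b":84,"ba":98,"hs":59,"hz":61}],"s":52,"vlt":45}
After op 12 (replace /i/1/lit 35): {"i":[{"elt":99,"i":4},{"lit":35,"w":57,"y":97},54,{"g":27,"li":60,"u":23,"v":81},{"b":84,"ba":98,"hs":59,"hz":61}],"s":52,"vlt":45}
After op 13 (replace /i/3/li 58): {"i":[{"elt":99,"i":4},{"lit":35,"w":57,"y":97},54,{"g":27,"li":58,"u":23,"v":81},{"b":84,"ba":98,"hs":59,"hz":61}],"s":52,"vlt":45}

Answer: {"i":[{"elt":99,"i":4},{"lit":35,"w":57,"y":97},54,{"g":27,"li":58,"u":23,"v":81},{"b":84,"ba":98,"hs":59,"hz":61}],"s":52,"vlt":45}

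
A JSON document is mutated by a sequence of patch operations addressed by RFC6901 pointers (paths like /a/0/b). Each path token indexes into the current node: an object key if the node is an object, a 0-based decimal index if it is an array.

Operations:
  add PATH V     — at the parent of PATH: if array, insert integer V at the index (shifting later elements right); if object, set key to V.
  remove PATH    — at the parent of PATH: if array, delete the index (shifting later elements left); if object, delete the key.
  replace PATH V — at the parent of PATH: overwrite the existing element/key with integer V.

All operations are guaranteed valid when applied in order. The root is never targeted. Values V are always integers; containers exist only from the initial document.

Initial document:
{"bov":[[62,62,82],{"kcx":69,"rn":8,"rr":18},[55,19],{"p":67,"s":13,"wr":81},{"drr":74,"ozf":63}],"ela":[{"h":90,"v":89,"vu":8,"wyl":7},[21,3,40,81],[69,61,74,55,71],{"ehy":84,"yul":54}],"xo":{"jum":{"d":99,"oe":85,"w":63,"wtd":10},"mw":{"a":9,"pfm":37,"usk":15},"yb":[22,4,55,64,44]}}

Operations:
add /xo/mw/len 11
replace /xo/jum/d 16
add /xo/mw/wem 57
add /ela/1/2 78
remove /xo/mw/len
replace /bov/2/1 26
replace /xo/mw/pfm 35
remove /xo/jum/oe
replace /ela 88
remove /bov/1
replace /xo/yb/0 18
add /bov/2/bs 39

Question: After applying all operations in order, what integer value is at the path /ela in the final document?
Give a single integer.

Answer: 88

Derivation:
After op 1 (add /xo/mw/len 11): {"bov":[[62,62,82],{"kcx":69,"rn":8,"rr":18},[55,19],{"p":67,"s":13,"wr":81},{"drr":74,"ozf":63}],"ela":[{"h":90,"v":89,"vu":8,"wyl":7},[21,3,40,81],[69,61,74,55,71],{"ehy":84,"yul":54}],"xo":{"jum":{"d":99,"oe":85,"w":63,"wtd":10},"mw":{"a":9,"len":11,"pfm":37,"usk":15},"yb":[22,4,55,64,44]}}
After op 2 (replace /xo/jum/d 16): {"bov":[[62,62,82],{"kcx":69,"rn":8,"rr":18},[55,19],{"p":67,"s":13,"wr":81},{"drr":74,"ozf":63}],"ela":[{"h":90,"v":89,"vu":8,"wyl":7},[21,3,40,81],[69,61,74,55,71],{"ehy":84,"yul":54}],"xo":{"jum":{"d":16,"oe":85,"w":63,"wtd":10},"mw":{"a":9,"len":11,"pfm":37,"usk":15},"yb":[22,4,55,64,44]}}
After op 3 (add /xo/mw/wem 57): {"bov":[[62,62,82],{"kcx":69,"rn":8,"rr":18},[55,19],{"p":67,"s":13,"wr":81},{"drr":74,"ozf":63}],"ela":[{"h":90,"v":89,"vu":8,"wyl":7},[21,3,40,81],[69,61,74,55,71],{"ehy":84,"yul":54}],"xo":{"jum":{"d":16,"oe":85,"w":63,"wtd":10},"mw":{"a":9,"len":11,"pfm":37,"usk":15,"wem":57},"yb":[22,4,55,64,44]}}
After op 4 (add /ela/1/2 78): {"bov":[[62,62,82],{"kcx":69,"rn":8,"rr":18},[55,19],{"p":67,"s":13,"wr":81},{"drr":74,"ozf":63}],"ela":[{"h":90,"v":89,"vu":8,"wyl":7},[21,3,78,40,81],[69,61,74,55,71],{"ehy":84,"yul":54}],"xo":{"jum":{"d":16,"oe":85,"w":63,"wtd":10},"mw":{"a":9,"len":11,"pfm":37,"usk":15,"wem":57},"yb":[22,4,55,64,44]}}
After op 5 (remove /xo/mw/len): {"bov":[[62,62,82],{"kcx":69,"rn":8,"rr":18},[55,19],{"p":67,"s":13,"wr":81},{"drr":74,"ozf":63}],"ela":[{"h":90,"v":89,"vu":8,"wyl":7},[21,3,78,40,81],[69,61,74,55,71],{"ehy":84,"yul":54}],"xo":{"jum":{"d":16,"oe":85,"w":63,"wtd":10},"mw":{"a":9,"pfm":37,"usk":15,"wem":57},"yb":[22,4,55,64,44]}}
After op 6 (replace /bov/2/1 26): {"bov":[[62,62,82],{"kcx":69,"rn":8,"rr":18},[55,26],{"p":67,"s":13,"wr":81},{"drr":74,"ozf":63}],"ela":[{"h":90,"v":89,"vu":8,"wyl":7},[21,3,78,40,81],[69,61,74,55,71],{"ehy":84,"yul":54}],"xo":{"jum":{"d":16,"oe":85,"w":63,"wtd":10},"mw":{"a":9,"pfm":37,"usk":15,"wem":57},"yb":[22,4,55,64,44]}}
After op 7 (replace /xo/mw/pfm 35): {"bov":[[62,62,82],{"kcx":69,"rn":8,"rr":18},[55,26],{"p":67,"s":13,"wr":81},{"drr":74,"ozf":63}],"ela":[{"h":90,"v":89,"vu":8,"wyl":7},[21,3,78,40,81],[69,61,74,55,71],{"ehy":84,"yul":54}],"xo":{"jum":{"d":16,"oe":85,"w":63,"wtd":10},"mw":{"a":9,"pfm":35,"usk":15,"wem":57},"yb":[22,4,55,64,44]}}
After op 8 (remove /xo/jum/oe): {"bov":[[62,62,82],{"kcx":69,"rn":8,"rr":18},[55,26],{"p":67,"s":13,"wr":81},{"drr":74,"ozf":63}],"ela":[{"h":90,"v":89,"vu":8,"wyl":7},[21,3,78,40,81],[69,61,74,55,71],{"ehy":84,"yul":54}],"xo":{"jum":{"d":16,"w":63,"wtd":10},"mw":{"a":9,"pfm":35,"usk":15,"wem":57},"yb":[22,4,55,64,44]}}
After op 9 (replace /ela 88): {"bov":[[62,62,82],{"kcx":69,"rn":8,"rr":18},[55,26],{"p":67,"s":13,"wr":81},{"drr":74,"ozf":63}],"ela":88,"xo":{"jum":{"d":16,"w":63,"wtd":10},"mw":{"a":9,"pfm":35,"usk":15,"wem":57},"yb":[22,4,55,64,44]}}
After op 10 (remove /bov/1): {"bov":[[62,62,82],[55,26],{"p":67,"s":13,"wr":81},{"drr":74,"ozf":63}],"ela":88,"xo":{"jum":{"d":16,"w":63,"wtd":10},"mw":{"a":9,"pfm":35,"usk":15,"wem":57},"yb":[22,4,55,64,44]}}
After op 11 (replace /xo/yb/0 18): {"bov":[[62,62,82],[55,26],{"p":67,"s":13,"wr":81},{"drr":74,"ozf":63}],"ela":88,"xo":{"jum":{"d":16,"w":63,"wtd":10},"mw":{"a":9,"pfm":35,"usk":15,"wem":57},"yb":[18,4,55,64,44]}}
After op 12 (add /bov/2/bs 39): {"bov":[[62,62,82],[55,26],{"bs":39,"p":67,"s":13,"wr":81},{"drr":74,"ozf":63}],"ela":88,"xo":{"jum":{"d":16,"w":63,"wtd":10},"mw":{"a":9,"pfm":35,"usk":15,"wem":57},"yb":[18,4,55,64,44]}}
Value at /ela: 88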